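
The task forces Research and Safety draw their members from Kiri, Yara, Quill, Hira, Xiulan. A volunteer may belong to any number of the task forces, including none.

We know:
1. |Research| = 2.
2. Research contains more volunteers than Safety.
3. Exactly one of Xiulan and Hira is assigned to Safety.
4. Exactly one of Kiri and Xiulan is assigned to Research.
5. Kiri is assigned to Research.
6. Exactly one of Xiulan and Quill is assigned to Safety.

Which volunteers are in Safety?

Safety = {Xiulan}

From (5): Kiri ∈ Research.
(4) (exactly one): Xiulan ∉ Research.
Suppose Kiri ∈ Safety: no assignment then satisfies all the clues, so Kiri ∉ Safety.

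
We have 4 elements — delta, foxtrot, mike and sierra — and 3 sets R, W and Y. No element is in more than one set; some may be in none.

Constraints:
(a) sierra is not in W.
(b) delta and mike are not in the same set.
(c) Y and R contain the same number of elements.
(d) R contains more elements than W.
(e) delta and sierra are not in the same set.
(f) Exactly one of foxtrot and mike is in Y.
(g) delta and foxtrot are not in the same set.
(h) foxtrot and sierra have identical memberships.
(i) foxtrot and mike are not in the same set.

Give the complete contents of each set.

R = {delta}; W = {}; Y = {mike}

From (a): sierra ∉ W.
(h): foxtrot matches sierra: foxtrot ∉ W.
Suppose delta ∉ R: no assignment then satisfies all the clues, so delta ∈ R.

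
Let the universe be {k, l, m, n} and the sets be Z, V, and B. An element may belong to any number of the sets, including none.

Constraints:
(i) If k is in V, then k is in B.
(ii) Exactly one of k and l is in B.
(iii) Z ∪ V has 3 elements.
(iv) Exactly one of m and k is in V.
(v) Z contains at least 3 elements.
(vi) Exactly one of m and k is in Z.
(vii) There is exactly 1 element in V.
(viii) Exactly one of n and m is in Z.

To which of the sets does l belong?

l: Z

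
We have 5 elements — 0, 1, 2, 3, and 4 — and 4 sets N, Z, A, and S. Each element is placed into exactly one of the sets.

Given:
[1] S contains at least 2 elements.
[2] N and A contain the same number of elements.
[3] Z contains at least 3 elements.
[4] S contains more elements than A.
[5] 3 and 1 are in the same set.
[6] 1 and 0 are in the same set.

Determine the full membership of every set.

N = {}; Z = {0, 1, 3}; A = {}; S = {2, 4}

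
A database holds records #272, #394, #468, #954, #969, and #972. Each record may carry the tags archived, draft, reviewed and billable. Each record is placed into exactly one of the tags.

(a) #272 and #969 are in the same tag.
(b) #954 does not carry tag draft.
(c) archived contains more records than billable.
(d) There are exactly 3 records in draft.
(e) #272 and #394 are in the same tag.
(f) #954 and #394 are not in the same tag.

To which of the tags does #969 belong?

#969: draft

From (b): #954 ∉ draft.
Suppose #969 ∈ archived: no assignment then satisfies all the clues, so #969 ∉ archived.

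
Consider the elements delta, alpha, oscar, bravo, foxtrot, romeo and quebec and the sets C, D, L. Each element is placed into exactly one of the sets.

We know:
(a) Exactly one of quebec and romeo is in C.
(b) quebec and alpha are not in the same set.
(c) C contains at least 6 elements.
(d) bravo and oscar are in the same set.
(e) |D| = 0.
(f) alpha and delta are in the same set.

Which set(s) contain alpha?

alpha: C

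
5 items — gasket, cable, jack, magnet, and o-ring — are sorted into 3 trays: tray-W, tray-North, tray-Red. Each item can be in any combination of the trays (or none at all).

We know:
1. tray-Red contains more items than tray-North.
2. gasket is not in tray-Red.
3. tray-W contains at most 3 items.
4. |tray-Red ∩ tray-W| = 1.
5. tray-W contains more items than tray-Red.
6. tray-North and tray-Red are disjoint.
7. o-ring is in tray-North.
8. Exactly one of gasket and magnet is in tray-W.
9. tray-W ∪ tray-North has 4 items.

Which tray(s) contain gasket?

gasket: tray-W

From (2): gasket ∉ tray-Red.
From (7): o-ring ∈ tray-North.
(6) (disjoint): o-ring ∉ tray-Red.
Suppose gasket ∉ tray-W: no assignment then satisfies all the clues, so gasket ∈ tray-W.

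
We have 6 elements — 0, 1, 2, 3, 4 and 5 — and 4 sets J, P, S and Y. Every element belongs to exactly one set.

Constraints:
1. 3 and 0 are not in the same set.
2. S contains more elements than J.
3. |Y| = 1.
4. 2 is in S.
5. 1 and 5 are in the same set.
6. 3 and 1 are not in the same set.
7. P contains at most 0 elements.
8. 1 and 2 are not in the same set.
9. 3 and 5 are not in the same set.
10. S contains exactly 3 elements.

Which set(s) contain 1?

From (4): 2 ∈ S.
(7): P already has 0, so the rest are out.
(8): 1 ∉ S.
(5): 5 matches 1: 5 ∉ S.
Suppose 1 ∉ J: no assignment then satisfies all the clues, so 1 ∈ J.

1: J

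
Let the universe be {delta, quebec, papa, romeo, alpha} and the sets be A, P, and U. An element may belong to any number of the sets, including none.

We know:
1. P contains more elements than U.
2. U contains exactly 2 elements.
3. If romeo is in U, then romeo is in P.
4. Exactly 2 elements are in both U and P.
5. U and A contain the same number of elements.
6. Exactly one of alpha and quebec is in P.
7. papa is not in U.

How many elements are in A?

2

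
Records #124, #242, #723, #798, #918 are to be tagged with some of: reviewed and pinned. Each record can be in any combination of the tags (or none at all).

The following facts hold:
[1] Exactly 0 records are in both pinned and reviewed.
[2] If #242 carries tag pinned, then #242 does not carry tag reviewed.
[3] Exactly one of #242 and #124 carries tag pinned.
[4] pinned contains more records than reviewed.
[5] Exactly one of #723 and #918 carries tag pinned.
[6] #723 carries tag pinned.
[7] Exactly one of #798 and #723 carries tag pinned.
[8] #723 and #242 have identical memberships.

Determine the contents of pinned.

From (6): #723 ∈ pinned.
(5) (exactly one): #918 ∉ pinned.
(7) (exactly one): #798 ∉ pinned.
(8): #242 matches #723: #242 ∈ pinned.
(2): #242 ∉ reviewed.
(3) (exactly one): #124 ∉ pinned.
(8): #723 matches #242: #723 ∉ reviewed.

pinned = {#242, #723}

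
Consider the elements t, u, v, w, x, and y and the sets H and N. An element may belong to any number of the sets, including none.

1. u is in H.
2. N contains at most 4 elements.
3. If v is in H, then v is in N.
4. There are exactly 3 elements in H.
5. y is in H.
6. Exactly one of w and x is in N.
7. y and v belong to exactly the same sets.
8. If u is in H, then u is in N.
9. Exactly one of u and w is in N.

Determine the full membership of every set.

H = {u, v, y}; N = {u, v, x, y}

From (1): u ∈ H.
From (5): y ∈ H.
(7): v matches y: v ∈ H.
(8): u ∈ N.
(9) (exactly one): w ∉ N.
(3): v ∈ N.
(4): H already has 3, so the rest are out.
(6) (exactly one): x ∈ N.
(7): y matches v: y ∈ N.
(2): N already has 4, so the rest are out.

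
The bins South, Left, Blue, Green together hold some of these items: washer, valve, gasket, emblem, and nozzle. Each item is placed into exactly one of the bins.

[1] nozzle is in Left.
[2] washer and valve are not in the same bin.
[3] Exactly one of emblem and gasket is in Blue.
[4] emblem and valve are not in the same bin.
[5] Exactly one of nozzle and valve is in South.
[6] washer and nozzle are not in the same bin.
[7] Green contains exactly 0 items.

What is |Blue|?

From (1): nozzle ∈ Left.
(5) (exactly one): valve ∈ South.
(6): washer ∉ Left.
(7): Green already has 0, so the rest are out.
(2): washer ∉ South.
(4): emblem ∉ South.
Only one bin left: washer ∈ Blue.

2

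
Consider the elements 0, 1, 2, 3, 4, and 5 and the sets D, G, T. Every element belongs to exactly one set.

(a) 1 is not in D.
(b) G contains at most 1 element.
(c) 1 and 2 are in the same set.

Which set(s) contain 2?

2: T

From (a): 1 ∉ D.
(c): 2 matches 1: 2 ∉ D.
Suppose 2 ∈ G: no assignment then satisfies all the clues, so 2 ∉ G.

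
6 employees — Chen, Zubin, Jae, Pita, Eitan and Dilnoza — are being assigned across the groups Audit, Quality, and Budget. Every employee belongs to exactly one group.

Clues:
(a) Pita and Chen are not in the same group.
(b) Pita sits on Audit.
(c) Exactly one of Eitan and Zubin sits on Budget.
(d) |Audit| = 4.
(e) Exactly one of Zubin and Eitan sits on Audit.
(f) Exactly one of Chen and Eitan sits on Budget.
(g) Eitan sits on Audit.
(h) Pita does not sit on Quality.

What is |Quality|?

0

From (b): Pita ∈ Audit.
From (g): Eitan ∈ Audit.
(a): Chen ∉ Audit.
(c) (exactly one): Zubin ∈ Budget.
(d): only 4 candidates remain for Audit, so all are in.
(f) (exactly one): Chen ∈ Budget.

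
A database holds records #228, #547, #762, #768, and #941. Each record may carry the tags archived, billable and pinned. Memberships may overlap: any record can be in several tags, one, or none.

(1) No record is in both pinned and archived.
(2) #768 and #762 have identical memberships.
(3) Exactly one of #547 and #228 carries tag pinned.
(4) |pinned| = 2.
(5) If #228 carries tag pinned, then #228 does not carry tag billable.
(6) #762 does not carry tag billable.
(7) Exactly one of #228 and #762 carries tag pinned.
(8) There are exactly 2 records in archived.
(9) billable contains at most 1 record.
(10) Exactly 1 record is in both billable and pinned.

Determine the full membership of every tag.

archived = {#762, #768}; billable = {#941}; pinned = {#228, #941}

From (6): #762 ∉ billable.
(2): #768 matches #762: #768 ∉ billable.
Suppose #228 ∈ archived: no assignment then satisfies all the clues, so #228 ∉ archived.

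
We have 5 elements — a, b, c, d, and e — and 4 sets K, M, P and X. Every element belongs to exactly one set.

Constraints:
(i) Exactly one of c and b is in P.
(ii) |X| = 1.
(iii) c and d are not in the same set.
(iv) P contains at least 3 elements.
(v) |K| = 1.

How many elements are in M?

0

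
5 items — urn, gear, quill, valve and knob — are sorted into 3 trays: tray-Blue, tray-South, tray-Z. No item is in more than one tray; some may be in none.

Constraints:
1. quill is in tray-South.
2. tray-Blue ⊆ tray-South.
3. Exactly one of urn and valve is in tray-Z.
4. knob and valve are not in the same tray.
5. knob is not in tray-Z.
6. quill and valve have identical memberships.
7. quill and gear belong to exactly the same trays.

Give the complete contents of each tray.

From (1): quill ∈ tray-South.
From (5): knob ∉ tray-Z.
(6): valve matches quill: valve ∉ tray-Blue.
(6): valve matches quill: valve ∈ tray-South.
(7): gear matches quill: gear ∉ tray-Blue.
(7): gear matches quill: gear ∈ tray-South.
(3) (exactly one): urn ∈ tray-Z.
(4): knob ∉ tray-South.
(2) contrapositive: knob ∉ tray-Blue.

tray-Blue = {}; tray-South = {gear, quill, valve}; tray-Z = {urn}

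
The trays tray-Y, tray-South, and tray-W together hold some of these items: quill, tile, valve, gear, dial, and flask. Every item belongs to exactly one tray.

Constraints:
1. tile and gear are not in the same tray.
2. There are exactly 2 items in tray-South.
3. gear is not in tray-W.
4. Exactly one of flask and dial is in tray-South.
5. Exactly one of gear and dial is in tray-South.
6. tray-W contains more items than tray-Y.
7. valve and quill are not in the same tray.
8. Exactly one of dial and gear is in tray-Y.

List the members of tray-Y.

From (3): gear ∉ tray-W.
Suppose quill ∈ tray-Y: no assignment then satisfies all the clues, so quill ∉ tray-Y.

tray-Y = {gear}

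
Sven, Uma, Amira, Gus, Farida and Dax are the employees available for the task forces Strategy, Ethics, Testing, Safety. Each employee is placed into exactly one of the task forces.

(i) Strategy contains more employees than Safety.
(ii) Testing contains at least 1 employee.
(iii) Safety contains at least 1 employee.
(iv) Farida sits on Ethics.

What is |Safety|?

1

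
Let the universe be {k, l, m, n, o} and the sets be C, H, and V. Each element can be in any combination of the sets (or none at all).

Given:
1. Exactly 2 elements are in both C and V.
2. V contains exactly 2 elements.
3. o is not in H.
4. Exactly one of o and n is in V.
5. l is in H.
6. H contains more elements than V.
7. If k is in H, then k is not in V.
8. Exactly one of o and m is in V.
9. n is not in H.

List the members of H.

H = {k, l, m}

From (3): o ∉ H.
From (5): l ∈ H.
From (9): n ∉ H.
Suppose k ∉ H: no assignment then satisfies all the clues, so k ∈ H.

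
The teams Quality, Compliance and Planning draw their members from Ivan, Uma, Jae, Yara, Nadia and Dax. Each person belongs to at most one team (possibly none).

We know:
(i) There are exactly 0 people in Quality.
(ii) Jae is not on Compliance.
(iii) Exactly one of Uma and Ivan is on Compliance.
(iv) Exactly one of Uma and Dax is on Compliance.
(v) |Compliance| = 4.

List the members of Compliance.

Compliance = {Dax, Ivan, Nadia, Yara}

From (ii): Jae ∉ Compliance.
(i): Quality already has 0, so the rest are out.
Suppose Ivan ∉ Compliance: no assignment then satisfies all the clues, so Ivan ∈ Compliance.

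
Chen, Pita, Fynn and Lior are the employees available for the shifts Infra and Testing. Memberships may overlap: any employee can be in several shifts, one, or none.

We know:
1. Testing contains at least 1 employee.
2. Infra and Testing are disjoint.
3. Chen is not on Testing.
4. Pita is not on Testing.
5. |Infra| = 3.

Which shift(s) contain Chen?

From (3): Chen ∉ Testing.
From (4): Pita ∉ Testing.
Suppose Chen ∉ Infra: no assignment then satisfies all the clues, so Chen ∈ Infra.

Chen: Infra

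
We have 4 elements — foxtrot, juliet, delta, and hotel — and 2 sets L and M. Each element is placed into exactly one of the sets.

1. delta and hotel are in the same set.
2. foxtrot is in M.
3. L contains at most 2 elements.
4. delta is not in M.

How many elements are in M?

From (2): foxtrot ∈ M.
From (4): delta ∉ M.
(1): hotel matches delta: hotel ∉ M.
Only one set left: delta ∈ L.
Only one set left: hotel ∈ L.
(3): L already has 2, so the rest are out.
Only one set left: juliet ∈ M.

2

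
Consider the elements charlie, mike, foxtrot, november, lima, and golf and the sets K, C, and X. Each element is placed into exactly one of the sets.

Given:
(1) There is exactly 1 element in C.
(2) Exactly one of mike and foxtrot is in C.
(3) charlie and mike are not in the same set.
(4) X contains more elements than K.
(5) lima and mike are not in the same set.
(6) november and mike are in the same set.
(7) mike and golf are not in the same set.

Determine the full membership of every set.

K = {mike, november}; C = {foxtrot}; X = {charlie, golf, lima}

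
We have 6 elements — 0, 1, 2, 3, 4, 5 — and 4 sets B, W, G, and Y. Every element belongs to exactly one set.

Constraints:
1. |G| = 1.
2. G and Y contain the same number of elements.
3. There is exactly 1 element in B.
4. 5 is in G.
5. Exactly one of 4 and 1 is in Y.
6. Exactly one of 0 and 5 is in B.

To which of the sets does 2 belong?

From (4): 5 ∈ G.
(1): G already has 1, so the rest are out.
(6) (exactly one): 0 ∈ B.
(3): B already has 1, so the rest are out.
Suppose 2 ∉ W: no assignment then satisfies all the clues, so 2 ∈ W.

2: W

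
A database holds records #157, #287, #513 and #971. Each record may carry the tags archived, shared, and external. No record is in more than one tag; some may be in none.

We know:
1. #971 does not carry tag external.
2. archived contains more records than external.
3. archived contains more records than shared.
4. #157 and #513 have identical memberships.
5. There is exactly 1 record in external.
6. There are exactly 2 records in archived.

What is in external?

external = {#287}

From (1): #971 ∉ external.
Suppose #157 ∈ external: no assignment then satisfies all the clues, so #157 ∉ external.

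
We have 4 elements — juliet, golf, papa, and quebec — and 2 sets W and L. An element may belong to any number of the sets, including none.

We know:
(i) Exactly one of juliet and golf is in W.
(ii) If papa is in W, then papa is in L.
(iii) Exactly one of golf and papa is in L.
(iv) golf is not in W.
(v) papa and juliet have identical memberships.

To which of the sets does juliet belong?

From (iv): golf ∉ W.
(i) (exactly one): juliet ∈ W.
(v): papa matches juliet: papa ∈ W.
(ii): papa ∈ L.
(iii) (exactly one): golf ∉ L.
(v): juliet matches papa: juliet ∈ L.

juliet: L, W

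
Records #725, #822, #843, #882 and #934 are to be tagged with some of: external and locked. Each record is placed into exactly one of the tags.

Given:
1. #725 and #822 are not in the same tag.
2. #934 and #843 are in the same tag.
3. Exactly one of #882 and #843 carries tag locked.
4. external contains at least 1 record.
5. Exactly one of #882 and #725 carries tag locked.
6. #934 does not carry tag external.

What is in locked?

locked = {#725, #843, #934}

From (6): #934 ∉ external.
(2): #843 matches #934: #843 ∉ external.
Only one tag left: #843 ∈ locked.
Only one tag left: #934 ∈ locked.
(3) (exactly one): #882 ∉ locked.
(5) (exactly one): #725 ∈ locked.
Only one tag left: #882 ∈ external.
(1): #822 ∉ locked.
Only one tag left: #822 ∈ external.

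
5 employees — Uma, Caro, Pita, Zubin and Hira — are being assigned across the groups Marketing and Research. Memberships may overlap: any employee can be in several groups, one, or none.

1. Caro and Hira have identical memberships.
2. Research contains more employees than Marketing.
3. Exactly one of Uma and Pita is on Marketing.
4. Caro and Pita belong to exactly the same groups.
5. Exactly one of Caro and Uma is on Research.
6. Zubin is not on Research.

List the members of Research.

Research = {Caro, Hira, Pita}

From (6): Zubin ∉ Research.
Suppose Uma ∈ Research: no assignment then satisfies all the clues, so Uma ∉ Research.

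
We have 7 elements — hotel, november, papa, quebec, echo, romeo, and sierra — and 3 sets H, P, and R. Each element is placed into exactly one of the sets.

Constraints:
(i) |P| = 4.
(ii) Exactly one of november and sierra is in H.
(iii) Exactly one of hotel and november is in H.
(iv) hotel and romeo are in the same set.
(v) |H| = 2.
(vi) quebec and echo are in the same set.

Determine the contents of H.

H = {november, papa}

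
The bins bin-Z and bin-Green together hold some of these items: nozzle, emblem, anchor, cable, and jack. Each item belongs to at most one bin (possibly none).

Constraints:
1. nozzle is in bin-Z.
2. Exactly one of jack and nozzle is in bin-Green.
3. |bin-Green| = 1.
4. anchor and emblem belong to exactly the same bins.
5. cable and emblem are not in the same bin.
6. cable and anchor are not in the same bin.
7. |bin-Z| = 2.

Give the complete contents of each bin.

bin-Z = {cable, nozzle}; bin-Green = {jack}

From (1): nozzle ∈ bin-Z.
(2) (exactly one): jack ∈ bin-Green.
(3): bin-Green already has 1, so the rest are out.
Suppose emblem ∈ bin-Z: no assignment then satisfies all the clues, so emblem ∉ bin-Z.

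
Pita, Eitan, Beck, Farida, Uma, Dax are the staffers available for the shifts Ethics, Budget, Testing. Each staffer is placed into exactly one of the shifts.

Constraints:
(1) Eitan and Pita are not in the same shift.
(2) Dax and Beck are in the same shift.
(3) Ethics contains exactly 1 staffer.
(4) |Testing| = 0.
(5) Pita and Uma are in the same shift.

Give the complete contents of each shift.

(4): Testing already has 0, so the rest are out.
Suppose Pita ∈ Ethics: no assignment then satisfies all the clues, so Pita ∉ Ethics.

Ethics = {Eitan}; Budget = {Beck, Dax, Farida, Pita, Uma}; Testing = {}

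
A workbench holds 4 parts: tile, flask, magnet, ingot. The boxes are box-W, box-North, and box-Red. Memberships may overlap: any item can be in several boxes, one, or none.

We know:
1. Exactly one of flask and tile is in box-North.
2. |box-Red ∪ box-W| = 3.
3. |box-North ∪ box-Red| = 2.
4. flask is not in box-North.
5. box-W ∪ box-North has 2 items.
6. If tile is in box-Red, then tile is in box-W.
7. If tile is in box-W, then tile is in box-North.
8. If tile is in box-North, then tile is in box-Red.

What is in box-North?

box-North = {tile}

From (4): flask ∉ box-North.
(1) (exactly one): tile ∈ box-North.
(8): tile ∈ box-Red.
(6): tile ∈ box-W.
Suppose magnet ∈ box-North: no assignment then satisfies all the clues, so magnet ∉ box-North.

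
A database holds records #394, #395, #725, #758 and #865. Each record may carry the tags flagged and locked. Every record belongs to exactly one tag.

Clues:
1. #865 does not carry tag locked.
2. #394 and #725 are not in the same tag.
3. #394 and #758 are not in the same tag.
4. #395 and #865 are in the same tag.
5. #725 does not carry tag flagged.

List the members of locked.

From (1): #865 ∉ locked.
From (5): #725 ∉ flagged.
(4): #395 matches #865: #395 ∉ locked.
Only one tag left: #395 ∈ flagged.
Only one tag left: #725 ∈ locked.
Only one tag left: #865 ∈ flagged.
(2): #394 ∉ locked.
Only one tag left: #394 ∈ flagged.
(3): #758 ∉ flagged.
Only one tag left: #758 ∈ locked.

locked = {#725, #758}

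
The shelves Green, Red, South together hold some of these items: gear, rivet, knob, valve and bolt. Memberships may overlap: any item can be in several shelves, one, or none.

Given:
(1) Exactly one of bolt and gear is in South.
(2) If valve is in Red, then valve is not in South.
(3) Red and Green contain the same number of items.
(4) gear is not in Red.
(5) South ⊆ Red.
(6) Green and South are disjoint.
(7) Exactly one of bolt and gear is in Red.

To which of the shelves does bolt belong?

bolt: Red, South

From (4): gear ∉ Red.
(5) contrapositive: gear ∉ South.
(7) (exactly one): bolt ∈ Red.
(1) (exactly one): bolt ∈ South.
(6) (disjoint): bolt ∉ Green.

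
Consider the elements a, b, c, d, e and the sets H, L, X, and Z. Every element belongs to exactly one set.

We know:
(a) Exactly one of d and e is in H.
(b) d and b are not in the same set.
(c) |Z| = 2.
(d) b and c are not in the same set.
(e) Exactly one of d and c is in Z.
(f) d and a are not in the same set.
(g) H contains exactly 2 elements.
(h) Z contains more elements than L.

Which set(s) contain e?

e: H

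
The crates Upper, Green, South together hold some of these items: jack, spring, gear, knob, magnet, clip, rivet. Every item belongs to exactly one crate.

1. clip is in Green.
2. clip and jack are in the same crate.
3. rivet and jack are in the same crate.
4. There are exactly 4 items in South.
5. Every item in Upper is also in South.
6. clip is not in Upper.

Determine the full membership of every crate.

Upper = {}; Green = {clip, jack, rivet}; South = {gear, knob, magnet, spring}

From (1): clip ∈ Green.
(2): jack matches clip: jack ∉ Upper.
(2): jack matches clip: jack ∈ Green.
(3): rivet matches jack: rivet ∉ Upper.
(3): rivet matches jack: rivet ∈ Green.
(4): only 4 candidates remain for South, so all are in.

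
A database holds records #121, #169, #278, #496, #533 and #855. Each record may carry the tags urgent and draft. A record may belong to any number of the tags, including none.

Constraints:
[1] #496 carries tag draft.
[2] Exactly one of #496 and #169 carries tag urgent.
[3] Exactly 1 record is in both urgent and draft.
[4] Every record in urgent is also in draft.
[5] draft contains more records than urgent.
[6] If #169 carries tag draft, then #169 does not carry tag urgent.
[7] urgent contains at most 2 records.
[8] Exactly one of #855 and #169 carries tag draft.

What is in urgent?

urgent = {#496}

From (1): #496 ∈ draft.
Suppose #121 ∈ urgent: no assignment then satisfies all the clues, so #121 ∉ urgent.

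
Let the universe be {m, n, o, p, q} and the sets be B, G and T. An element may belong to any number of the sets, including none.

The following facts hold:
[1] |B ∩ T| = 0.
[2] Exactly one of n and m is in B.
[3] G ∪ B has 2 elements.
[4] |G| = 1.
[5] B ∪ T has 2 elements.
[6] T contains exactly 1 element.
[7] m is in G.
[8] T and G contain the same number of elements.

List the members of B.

B = {n}

From (7): m ∈ G.
(4): G already has 1, so the rest are out.
Suppose m ∈ B: no assignment then satisfies all the clues, so m ∉ B.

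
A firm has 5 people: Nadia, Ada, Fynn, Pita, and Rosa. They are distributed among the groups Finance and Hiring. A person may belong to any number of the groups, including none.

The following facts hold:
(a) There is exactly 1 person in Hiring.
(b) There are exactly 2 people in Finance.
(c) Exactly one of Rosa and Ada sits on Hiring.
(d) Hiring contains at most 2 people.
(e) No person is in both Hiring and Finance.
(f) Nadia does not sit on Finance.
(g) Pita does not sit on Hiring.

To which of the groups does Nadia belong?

Nadia: none

From (f): Nadia ∉ Finance.
From (g): Pita ∉ Hiring.
Suppose Nadia ∈ Hiring: no assignment then satisfies all the clues, so Nadia ∉ Hiring.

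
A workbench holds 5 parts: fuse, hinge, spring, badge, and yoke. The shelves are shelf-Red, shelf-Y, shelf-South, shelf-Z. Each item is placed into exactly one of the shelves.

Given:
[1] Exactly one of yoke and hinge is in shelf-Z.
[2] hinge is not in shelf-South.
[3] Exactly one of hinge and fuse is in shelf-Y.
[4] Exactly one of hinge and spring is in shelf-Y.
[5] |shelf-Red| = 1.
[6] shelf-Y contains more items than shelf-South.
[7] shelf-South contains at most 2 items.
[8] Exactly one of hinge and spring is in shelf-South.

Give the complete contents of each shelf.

From (2): hinge ∉ shelf-South.
(8) (exactly one): spring ∈ shelf-South.
(4) (exactly one): hinge ∈ shelf-Y.
(1) (exactly one): yoke ∈ shelf-Z.
(3) (exactly one): fuse ∉ shelf-Y.
Suppose fuse ∉ shelf-Red: no assignment then satisfies all the clues, so fuse ∈ shelf-Red.

shelf-Red = {fuse}; shelf-Y = {badge, hinge}; shelf-South = {spring}; shelf-Z = {yoke}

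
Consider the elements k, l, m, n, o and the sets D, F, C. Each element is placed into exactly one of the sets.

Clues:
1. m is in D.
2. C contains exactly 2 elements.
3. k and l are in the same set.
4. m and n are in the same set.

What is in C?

C = {k, l}

From (1): m ∈ D.
(4): n matches m: n ∈ D.
Suppose k ∉ C: no assignment then satisfies all the clues, so k ∈ C.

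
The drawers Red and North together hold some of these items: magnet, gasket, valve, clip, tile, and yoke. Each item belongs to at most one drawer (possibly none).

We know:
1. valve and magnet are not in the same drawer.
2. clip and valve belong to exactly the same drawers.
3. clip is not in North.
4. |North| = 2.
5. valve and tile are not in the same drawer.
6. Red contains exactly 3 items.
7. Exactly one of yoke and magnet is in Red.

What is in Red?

Red = {clip, valve, yoke}

From (3): clip ∉ North.
(2): valve matches clip: valve ∉ North.
Suppose magnet ∈ Red: no assignment then satisfies all the clues, so magnet ∉ Red.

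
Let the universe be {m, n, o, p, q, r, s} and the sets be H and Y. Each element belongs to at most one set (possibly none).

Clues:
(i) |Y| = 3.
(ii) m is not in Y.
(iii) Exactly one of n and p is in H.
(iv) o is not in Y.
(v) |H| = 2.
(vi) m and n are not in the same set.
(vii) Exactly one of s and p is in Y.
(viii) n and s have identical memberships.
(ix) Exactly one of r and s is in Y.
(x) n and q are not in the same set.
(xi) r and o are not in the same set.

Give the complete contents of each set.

H = {n, s}; Y = {p, q, r}

From (ii): m ∉ Y.
From (iv): o ∉ Y.
Suppose m ∈ H: no assignment then satisfies all the clues, so m ∉ H.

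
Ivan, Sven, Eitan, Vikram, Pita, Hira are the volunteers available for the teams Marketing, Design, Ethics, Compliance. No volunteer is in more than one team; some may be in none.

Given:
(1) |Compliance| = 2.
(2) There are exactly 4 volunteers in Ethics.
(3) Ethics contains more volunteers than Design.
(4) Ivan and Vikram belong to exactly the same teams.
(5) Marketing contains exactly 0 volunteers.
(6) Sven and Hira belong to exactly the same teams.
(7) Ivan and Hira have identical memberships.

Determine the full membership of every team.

Marketing = {}; Design = {}; Ethics = {Hira, Ivan, Sven, Vikram}; Compliance = {Eitan, Pita}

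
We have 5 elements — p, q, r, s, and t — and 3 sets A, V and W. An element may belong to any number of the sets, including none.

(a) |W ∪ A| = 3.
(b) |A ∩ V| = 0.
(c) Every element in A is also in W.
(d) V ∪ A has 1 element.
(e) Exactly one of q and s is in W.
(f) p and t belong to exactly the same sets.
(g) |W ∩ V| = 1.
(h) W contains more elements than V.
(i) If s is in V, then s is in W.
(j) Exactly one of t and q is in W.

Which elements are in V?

V = {s}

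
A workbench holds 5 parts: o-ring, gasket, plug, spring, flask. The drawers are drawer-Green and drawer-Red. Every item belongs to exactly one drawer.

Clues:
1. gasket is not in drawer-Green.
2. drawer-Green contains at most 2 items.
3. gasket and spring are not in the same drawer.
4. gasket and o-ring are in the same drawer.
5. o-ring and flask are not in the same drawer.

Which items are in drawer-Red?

drawer-Red = {gasket, o-ring, plug}

From (1): gasket ∉ drawer-Green.
(4): o-ring matches gasket: o-ring ∉ drawer-Green.
Only one drawer left: o-ring ∈ drawer-Red.
Only one drawer left: gasket ∈ drawer-Red.
(3): spring ∉ drawer-Red.
(5): flask ∉ drawer-Red.
Only one drawer left: spring ∈ drawer-Green.
Only one drawer left: flask ∈ drawer-Green.
(2): drawer-Green already has 2, so the rest are out.
Only one drawer left: plug ∈ drawer-Red.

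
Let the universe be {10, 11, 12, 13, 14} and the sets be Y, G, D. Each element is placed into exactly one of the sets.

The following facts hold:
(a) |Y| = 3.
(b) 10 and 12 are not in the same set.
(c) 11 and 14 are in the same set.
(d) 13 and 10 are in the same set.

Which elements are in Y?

Y = {11, 12, 14}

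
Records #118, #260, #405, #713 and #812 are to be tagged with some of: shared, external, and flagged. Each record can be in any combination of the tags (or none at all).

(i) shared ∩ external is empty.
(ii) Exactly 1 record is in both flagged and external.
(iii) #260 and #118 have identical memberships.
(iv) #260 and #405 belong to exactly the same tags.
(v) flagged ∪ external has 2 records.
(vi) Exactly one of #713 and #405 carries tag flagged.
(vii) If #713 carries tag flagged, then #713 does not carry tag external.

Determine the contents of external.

external = {#812}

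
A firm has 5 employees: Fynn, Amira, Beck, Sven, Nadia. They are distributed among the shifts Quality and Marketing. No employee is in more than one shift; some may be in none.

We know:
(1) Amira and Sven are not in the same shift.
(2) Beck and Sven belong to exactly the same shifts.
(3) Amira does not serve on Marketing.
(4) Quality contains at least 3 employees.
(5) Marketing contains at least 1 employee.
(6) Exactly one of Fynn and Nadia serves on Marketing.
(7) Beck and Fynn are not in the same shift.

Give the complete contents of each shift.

Quality = {Beck, Nadia, Sven}; Marketing = {Fynn}

From (3): Amira ∉ Marketing.
Suppose Fynn ∈ Quality: no assignment then satisfies all the clues, so Fynn ∉ Quality.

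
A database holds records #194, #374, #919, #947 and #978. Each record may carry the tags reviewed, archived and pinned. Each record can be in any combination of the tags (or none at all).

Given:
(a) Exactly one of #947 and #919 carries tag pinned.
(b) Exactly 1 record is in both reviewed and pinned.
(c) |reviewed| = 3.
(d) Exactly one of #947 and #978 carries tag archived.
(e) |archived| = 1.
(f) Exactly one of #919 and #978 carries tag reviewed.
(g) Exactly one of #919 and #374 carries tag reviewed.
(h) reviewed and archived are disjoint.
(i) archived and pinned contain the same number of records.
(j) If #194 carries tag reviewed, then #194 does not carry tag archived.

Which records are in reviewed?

reviewed = {#194, #919, #947}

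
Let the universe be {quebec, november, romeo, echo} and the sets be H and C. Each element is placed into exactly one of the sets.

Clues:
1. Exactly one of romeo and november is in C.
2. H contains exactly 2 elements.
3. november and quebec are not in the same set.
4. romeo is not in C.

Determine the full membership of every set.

H = {quebec, romeo}; C = {echo, november}

From (4): romeo ∉ C.
(1) (exactly one): november ∈ C.
(3): quebec ∉ C.
Only one set left: quebec ∈ H.
Only one set left: romeo ∈ H.
(2): H already has 2, so the rest are out.
Only one set left: echo ∈ C.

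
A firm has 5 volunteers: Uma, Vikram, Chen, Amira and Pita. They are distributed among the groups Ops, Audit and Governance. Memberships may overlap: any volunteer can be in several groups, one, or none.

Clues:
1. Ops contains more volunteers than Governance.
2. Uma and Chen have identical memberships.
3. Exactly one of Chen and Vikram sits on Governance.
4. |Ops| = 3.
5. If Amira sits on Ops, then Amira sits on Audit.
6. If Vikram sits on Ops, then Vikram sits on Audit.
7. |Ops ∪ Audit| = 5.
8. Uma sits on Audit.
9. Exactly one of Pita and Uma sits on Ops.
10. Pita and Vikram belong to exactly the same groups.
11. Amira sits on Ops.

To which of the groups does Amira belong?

From (8): Uma ∈ Audit.
From (11): Amira ∈ Ops.
(2): Chen matches Uma: Chen ∈ Audit.
(5): Amira ∈ Audit.
Suppose Amira ∈ Governance: no assignment then satisfies all the clues, so Amira ∉ Governance.

Amira: Audit, Ops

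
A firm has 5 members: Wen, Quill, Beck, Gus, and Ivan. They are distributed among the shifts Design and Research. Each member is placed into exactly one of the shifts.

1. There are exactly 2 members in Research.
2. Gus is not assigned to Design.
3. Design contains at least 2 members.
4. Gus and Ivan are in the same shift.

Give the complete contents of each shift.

Design = {Beck, Quill, Wen}; Research = {Gus, Ivan}

From (2): Gus ∉ Design.
(4): Ivan matches Gus: Ivan ∉ Design.
Only one shift left: Gus ∈ Research.
Only one shift left: Ivan ∈ Research.
(1): Research already has 2, so the rest are out.
Only one shift left: Wen ∈ Design.
Only one shift left: Quill ∈ Design.
Only one shift left: Beck ∈ Design.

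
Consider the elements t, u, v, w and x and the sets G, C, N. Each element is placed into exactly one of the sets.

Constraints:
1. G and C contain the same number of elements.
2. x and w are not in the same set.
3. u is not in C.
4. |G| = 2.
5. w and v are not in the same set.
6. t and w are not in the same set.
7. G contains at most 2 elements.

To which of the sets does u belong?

From (3): u ∉ C.
Suppose u ∉ G: no assignment then satisfies all the clues, so u ∈ G.

u: G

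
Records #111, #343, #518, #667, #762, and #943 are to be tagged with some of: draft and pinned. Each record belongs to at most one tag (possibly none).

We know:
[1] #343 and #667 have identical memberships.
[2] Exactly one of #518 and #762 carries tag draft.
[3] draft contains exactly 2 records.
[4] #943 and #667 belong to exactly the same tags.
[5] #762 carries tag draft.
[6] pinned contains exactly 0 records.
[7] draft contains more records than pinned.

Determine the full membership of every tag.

draft = {#111, #762}; pinned = {}

From (5): #762 ∈ draft.
(2) (exactly one): #518 ∉ draft.
(6): pinned already has 0, so the rest are out.
Suppose #111 ∉ draft: no assignment then satisfies all the clues, so #111 ∈ draft.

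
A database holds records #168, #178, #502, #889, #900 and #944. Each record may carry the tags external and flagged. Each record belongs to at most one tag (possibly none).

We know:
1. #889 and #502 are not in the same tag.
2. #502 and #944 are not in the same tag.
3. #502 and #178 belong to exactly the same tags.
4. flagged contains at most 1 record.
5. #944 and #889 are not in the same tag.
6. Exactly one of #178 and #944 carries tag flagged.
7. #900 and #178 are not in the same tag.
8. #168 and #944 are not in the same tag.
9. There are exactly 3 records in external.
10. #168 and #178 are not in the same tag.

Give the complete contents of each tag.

external = {#168, #889, #900}; flagged = {#944}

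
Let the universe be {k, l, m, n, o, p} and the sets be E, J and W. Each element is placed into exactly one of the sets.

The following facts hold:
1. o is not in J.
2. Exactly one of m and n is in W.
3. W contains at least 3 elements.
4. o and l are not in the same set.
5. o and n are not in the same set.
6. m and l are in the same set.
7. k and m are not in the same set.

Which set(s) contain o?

o: E

From (1): o ∉ J.
Suppose o ∉ E: no assignment then satisfies all the clues, so o ∈ E.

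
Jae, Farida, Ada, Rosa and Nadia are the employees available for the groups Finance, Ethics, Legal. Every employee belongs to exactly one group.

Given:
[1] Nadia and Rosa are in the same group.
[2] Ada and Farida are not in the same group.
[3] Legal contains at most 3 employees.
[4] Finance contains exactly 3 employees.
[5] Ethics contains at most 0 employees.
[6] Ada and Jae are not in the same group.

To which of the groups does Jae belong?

Jae: Legal

(5): Ethics already has 0, so the rest are out.
Suppose Jae ∈ Finance: no assignment then satisfies all the clues, so Jae ∉ Finance.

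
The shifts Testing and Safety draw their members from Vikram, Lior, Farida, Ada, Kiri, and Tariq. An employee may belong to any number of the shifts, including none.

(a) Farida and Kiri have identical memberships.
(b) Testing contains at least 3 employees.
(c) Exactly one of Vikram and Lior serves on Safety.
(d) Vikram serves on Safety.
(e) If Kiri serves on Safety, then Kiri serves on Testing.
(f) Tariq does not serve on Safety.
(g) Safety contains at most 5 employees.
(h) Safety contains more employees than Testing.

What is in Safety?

Safety = {Ada, Farida, Kiri, Vikram}

From (d): Vikram ∈ Safety.
From (f): Tariq ∉ Safety.
(c) (exactly one): Lior ∉ Safety.
Suppose Farida ∉ Safety: no assignment then satisfies all the clues, so Farida ∈ Safety.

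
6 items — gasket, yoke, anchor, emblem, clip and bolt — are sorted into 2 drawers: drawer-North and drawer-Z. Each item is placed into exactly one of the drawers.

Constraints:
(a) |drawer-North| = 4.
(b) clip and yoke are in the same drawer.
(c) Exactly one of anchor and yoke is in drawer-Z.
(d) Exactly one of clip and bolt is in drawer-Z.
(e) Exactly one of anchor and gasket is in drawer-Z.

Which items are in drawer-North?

drawer-North = {clip, emblem, gasket, yoke}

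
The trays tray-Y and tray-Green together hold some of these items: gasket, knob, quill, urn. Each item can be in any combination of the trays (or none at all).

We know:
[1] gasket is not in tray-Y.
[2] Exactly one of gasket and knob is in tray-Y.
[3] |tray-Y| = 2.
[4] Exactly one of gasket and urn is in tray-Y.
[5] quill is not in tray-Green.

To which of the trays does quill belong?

quill: none

From (1): gasket ∉ tray-Y.
From (5): quill ∉ tray-Green.
(2) (exactly one): knob ∈ tray-Y.
(4) (exactly one): urn ∈ tray-Y.
(3): tray-Y already has 2, so the rest are out.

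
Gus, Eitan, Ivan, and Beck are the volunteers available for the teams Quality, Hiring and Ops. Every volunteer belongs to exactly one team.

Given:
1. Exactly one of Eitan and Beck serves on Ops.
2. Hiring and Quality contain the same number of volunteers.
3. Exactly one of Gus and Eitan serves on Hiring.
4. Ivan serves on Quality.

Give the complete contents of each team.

Quality = {Ivan}; Hiring = {Eitan}; Ops = {Beck, Gus}

From (4): Ivan ∈ Quality.
Suppose Gus ∈ Quality: no assignment then satisfies all the clues, so Gus ∉ Quality.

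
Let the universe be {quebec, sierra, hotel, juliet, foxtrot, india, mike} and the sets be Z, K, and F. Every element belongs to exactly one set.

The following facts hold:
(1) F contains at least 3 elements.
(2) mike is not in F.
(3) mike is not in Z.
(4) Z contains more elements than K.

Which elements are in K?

K = {mike}

From (2): mike ∉ F.
From (3): mike ∉ Z.
Only one set left: mike ∈ K.
Suppose quebec ∈ K: no assignment then satisfies all the clues, so quebec ∉ K.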